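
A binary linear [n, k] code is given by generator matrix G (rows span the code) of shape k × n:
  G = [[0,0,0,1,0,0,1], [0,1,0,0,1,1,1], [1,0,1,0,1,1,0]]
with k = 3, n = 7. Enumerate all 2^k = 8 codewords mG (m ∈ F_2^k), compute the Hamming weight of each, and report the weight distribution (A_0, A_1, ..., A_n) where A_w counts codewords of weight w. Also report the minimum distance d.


Weight distribution: A_0 = 1, A_2 = 1, A_4 = 5, A_6 = 1. Minimum distance d = 2.

Enumerate all 2^3 = 8 messages m ∈ F_2^3.
For each, compute codeword c = mG in F_2^7, then tally its weight.
  m = 000 → c = 0000000, weight = 0.
  m = 100 → c = 0001001, weight = 2.
  m = 010 → c = 0100111, weight = 4.
  m = 110 → c = 0101110, weight = 4.
  m = 001 → c = 1010110, weight = 4.
  m = 101 → c = 1011111, weight = 6.
  m = 011 → c = 1110001, weight = 4.
  m = 111 → c = 1111000, weight = 4.
Tally weights:
  weight 0: 1 codewords.
  weight 2: 1 codewords.
  weight 4: 5 codewords.
  weight 6: 1 codewords.
Minimum distance d = smallest w > 0 with A_w > 0 = 2.
Sanity: Σ A_w = 8 = 2^3 = 8 ✓.


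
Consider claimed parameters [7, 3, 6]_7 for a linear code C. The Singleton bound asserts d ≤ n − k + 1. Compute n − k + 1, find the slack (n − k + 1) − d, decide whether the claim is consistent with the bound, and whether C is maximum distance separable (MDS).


Singleton RHS = n − k + 1 = 5, slack = -1, bound violated (no such code; not MDS).

Singleton bound: d ≤ n − k + 1.
Here n = 7, k = 3, so n − k + 1 = 5.
Given d = 6, check d ≤ 5: NO.
Slack = (n − k + 1) − d = -1.
The slack is negative: d = 6 exceeds n − k + 1 = 5 by 1, so the Singleton bound is violated and no linear [7, 3, 6]_7 code can exist. In particular it is not MDS (MDS requires d = n − k + 1 exactly).
Description: the claimed parameters are [7, 3, 6]_7; such a code would be impossible (violates the Singleton bound).


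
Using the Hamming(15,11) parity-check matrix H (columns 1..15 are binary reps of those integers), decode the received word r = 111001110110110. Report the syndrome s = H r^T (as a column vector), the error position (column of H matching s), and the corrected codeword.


s = (1, 0, 1, 1)^T, error position = 11, corrected codeword c = 111001110100110

Compute s = H r^T mod 2 one row at a time:
  s_1 = 1 + 0 + 1 + 1 + 0 + 1 + 1 + 0 = 5 ≡ 1 (mod 2).
  s_2 = 0 + 0 + 1 + 1 + 0 + 1 + 1 + 0 = 4 ≡ 0 (mod 2).
  s_3 = 1 + 1 + 1 + 1 + 1 + 1 + 1 + 0 = 7 ≡ 1 (mod 2).
  s_4 = 1 + 1 + 0 + 1 + 0 + 1 + 1 + 0 = 5 ≡ 1 (mod 2).
s = (1, 0, 1, 1)^T — this equals column 11 of H (binary 1011), so error is at position 11.
Correct: flip bit 11 of r = 111001110110110 to get c = 111001110100110.


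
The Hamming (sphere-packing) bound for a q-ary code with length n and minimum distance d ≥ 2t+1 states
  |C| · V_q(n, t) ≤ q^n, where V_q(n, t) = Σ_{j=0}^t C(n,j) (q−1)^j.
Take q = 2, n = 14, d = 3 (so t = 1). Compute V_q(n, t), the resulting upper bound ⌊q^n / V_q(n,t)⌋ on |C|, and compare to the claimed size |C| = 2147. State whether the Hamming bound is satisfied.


V_q(n, t) = 15, q^n = 16384, Hamming bound = 1092, |C| = 2147 > bound (violated).

Step 1: Compute V_q(n, t) = Σ_{j=0}^1 C(n, j) (q−1)^j.
  j = 0: C(14,0)·(1)^0 = 1·1 = 1.
  j = 1: C(14,1)·(1)^1 = 14·1 = 14.
  V_q(n, t) = 1 + 14 = 15.
Step 2: q^n = 2^14 = 16384.
Step 3: Hamming bound ⌊q^n / V_q(n,t)⌋ = ⌊16384/15⌋ = 1092.
Step 4: Compare |C| = 2147 to 1092: violated.
The claimed |C| lies above the Hamming bound, so no 2-ary code of length 14 with d ≥ 3 can have 2147 codewords.


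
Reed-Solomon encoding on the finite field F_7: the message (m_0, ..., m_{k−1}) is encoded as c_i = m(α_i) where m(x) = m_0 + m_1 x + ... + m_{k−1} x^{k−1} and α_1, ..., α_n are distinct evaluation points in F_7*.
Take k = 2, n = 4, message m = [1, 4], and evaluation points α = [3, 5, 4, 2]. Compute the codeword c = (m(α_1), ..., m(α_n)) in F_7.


c = [6, 0, 3, 2]

Message polynomial: m(x) = 1 + 4·x (mod 7).
For each evaluation point α_i, compute m(α_i) mod 7:
  α_1 = 3: Horner steps 4 → 6, so m(3) = 6.
  α_2 = 5: Horner steps 4 → 0, so m(5) = 0.
  α_3 = 4: Horner steps 4 → 3, so m(4) = 3.
  α_4 = 2: Horner steps 4 → 2, so m(2) = 2.
Codeword c = [6, 0, 3, 2] ∈ F_7^4.


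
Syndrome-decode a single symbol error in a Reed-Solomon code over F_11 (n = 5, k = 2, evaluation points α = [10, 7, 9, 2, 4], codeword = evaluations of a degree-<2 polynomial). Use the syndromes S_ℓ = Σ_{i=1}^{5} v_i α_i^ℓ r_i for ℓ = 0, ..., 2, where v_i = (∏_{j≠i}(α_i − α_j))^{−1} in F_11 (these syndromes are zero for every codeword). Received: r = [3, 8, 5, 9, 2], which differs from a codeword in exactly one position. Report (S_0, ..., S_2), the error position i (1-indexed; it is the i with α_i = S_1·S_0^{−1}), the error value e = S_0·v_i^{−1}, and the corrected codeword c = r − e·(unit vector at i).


S = (10, 2, 7), error at position 3, error magnitude e = 4, c = [3, 8, 1, 9, 2].

Step 1: column multipliers v_i = (∏_{j≠i}(α_i − α_j))^{−1} mod 11.
  i = 1 (α = 10): (10−7)(10−9)(10−2)(10−4) = 3·1·8·6 = 144 ≡ 1, so v_1 = 1^{−1} = 1 (mod 11).
  i = 2 (α = 7): (7−10)(7−9)(7−2)(7−4) = (−3)·(−2)·5·3 = 90 ≡ 2, so v_2 = 2^{−1} = 6 (mod 11).
  i = 3 (α = 9): (9−10)(9−7)(9−2)(9−4) = (−1)·2·7·5 = −70 ≡ 7, so v_3 = 7^{−1} = 8 (mod 11).
  i = 4 (α = 2): (2−10)(2−7)(2−9)(2−4) = (−8)·(−5)·(−7)·(−2) = 560 ≡ 10, so v_4 = 10^{−1} = 10 (mod 11).
  i = 5 (α = 4): (4−10)(4−7)(4−9)(4−2) = (−6)·(−3)·(−5)·2 = −180 ≡ 7, so v_5 = 7^{−1} = 8 (mod 11).
  v = [1, 6, 8, 10, 8].
Step 2: syndromes of r = [3, 8, 5, 9, 2] (all sums mod 11).
  S_0 = Σ v_i r_i = 1·3 + 6·8 + 8·5 + 10·9 + 8·2 = 197 ≡ 10.
  S_1 = Σ v_i α_i r_i = 1·10·3 + 6·7·8 + 8·9·5 + 10·2·9 + 8·4·2 = 970 ≡ 2.
  α_i^2 mod 11 = [1, 5, 4, 4, 5].
  S_2 = Σ v_i α_i^2 r_i = 1·1·3 + 6·5·8 + 8·4·5 + 10·4·9 + 8·5·2 = 843 ≡ 7.
  S = (10, 2, 7) ≠ 0, so r is not a codeword (an error is present).
Step 3: locate the error. For a single error e at position i, S_ℓ = v_i·e·α_i^ℓ, so α_err = S_1/S_0.
  S_0^{−1} = 10^{−1} = 10 (mod 11), so α_err = 2·10 = 20 ≡ 9 = α_3. Error position i = 3.
  Consistency check: S_2/S_1 = 7·6 = 42 ≡ 9 = α_err ✓ (single-error assumption holds).
Step 4: error magnitude e = S_0/v_3 = S_0·∏_{j≠3}(α_3 − α_j) = 10·7 = 70 ≡ 4 (mod 11).
Step 5: correct position 3: c_3 = r_3 − e = 5 − 4 ≡ 1 (mod 11). Hence c = [3, 8, 1, 9, 2].
  Check: interpolating c through the α_i gives m(x) = 5 + 2·x (degree < 2) with m(α_i) = c_i for every i, so c is indeed a codeword.


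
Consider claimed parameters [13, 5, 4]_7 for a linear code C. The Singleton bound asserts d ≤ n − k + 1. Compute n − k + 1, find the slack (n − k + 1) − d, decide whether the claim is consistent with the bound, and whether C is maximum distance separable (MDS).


Singleton RHS = n − k + 1 = 9, slack = 5, bound satisfied, not MDS.

Singleton bound: d ≤ n − k + 1.
Here n = 13, k = 5, so n − k + 1 = 9.
Given d = 4, check d ≤ 9: YES.
Slack = (n − k + 1) − d = 5.
The code is NOT MDS (slack = 5 > 0).
Description: the claimed parameters are [13, 5, 4]_7; such a code would be non-MDS.


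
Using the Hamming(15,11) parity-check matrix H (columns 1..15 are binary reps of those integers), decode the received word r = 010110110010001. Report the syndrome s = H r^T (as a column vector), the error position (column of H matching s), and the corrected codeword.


s = (1, 0, 0, 0)^T, error position = 8, corrected codeword c = 010110100010001

Compute s = H r^T mod 2 one row at a time:
  s_1 = 1 + 0 + 0 + 1 + 0 + 0 + 0 + 1 = 3 ≡ 1 (mod 2).
  s_2 = 1 + 1 + 0 + 1 + 0 + 0 + 0 + 1 = 4 ≡ 0 (mod 2).
  s_3 = 1 + 0 + 0 + 1 + 0 + 1 + 0 + 1 = 4 ≡ 0 (mod 2).
  s_4 = 0 + 0 + 1 + 1 + 0 + 1 + 0 + 1 = 4 ≡ 0 (mod 2).
s = (1, 0, 0, 0)^T — this equals column 8 of H (binary 1000), so error is at position 8.
Correct: flip bit 8 of r = 010110110010001 to get c = 010110100010001.


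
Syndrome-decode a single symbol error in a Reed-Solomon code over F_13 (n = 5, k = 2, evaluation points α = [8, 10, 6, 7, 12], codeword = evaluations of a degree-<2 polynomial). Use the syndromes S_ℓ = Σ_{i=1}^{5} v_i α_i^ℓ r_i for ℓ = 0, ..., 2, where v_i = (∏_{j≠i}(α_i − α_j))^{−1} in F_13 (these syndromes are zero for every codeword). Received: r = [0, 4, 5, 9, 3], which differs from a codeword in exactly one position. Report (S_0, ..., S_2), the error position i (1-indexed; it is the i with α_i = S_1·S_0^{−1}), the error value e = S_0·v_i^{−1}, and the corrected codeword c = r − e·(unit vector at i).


S = (12, 3, 4), error at position 2, error magnitude e = 9, c = [0, 8, 5, 9, 3].

Step 1: column multipliers v_i = (∏_{j≠i}(α_i − α_j))^{−1} mod 13.
  i = 1 (α = 8): (8−10)(8−6)(8−7)(8−12) = (−2)·2·1·(−4) = 16 ≡ 3, so v_1 = 3^{−1} = 9 (mod 13).
  i = 2 (α = 10): (10−8)(10−6)(10−7)(10−12) = 2·4·3·(−2) = −48 ≡ 4, so v_2 = 4^{−1} = 10 (mod 13).
  i = 3 (α = 6): (6−8)(6−10)(6−7)(6−12) = (−2)·(−4)·(−1)·(−6) = 48 ≡ 9, so v_3 = 9^{−1} = 3 (mod 13).
  i = 4 (α = 7): (7−8)(7−10)(7−6)(7−12) = (−1)·(−3)·1·(−5) = −15 ≡ 11, so v_4 = 11^{−1} = 6 (mod 13).
  i = 5 (α = 12): (12−8)(12−10)(12−6)(12−7) = 4·2·6·5 = 240 ≡ 6, so v_5 = 6^{−1} = 11 (mod 13).
  v = [9, 10, 3, 6, 11].
Step 2: syndromes of r = [0, 4, 5, 9, 3] (all sums mod 13).
  S_0 = Σ v_i r_i = 9·0 + 10·4 + 3·5 + 6·9 + 11·3 = 142 ≡ 12.
  S_1 = Σ v_i α_i r_i = 9·8·0 + 10·10·4 + 3·6·5 + 6·7·9 + 11·12·3 = 1264 ≡ 3.
  α_i^2 mod 13 = [12, 9, 10, 10, 1].
  S_2 = Σ v_i α_i^2 r_i = 9·12·0 + 10·9·4 + 3·10·5 + 6·10·9 + 11·1·3 = 1083 ≡ 4.
  S = (12, 3, 4) ≠ 0, so r is not a codeword (an error is present).
Step 3: locate the error. For a single error e at position i, S_ℓ = v_i·e·α_i^ℓ, so α_err = S_1/S_0.
  S_0^{−1} = 12^{−1} = 12 (mod 13), so α_err = 3·12 = 36 ≡ 10 = α_2. Error position i = 2.
  Consistency check: S_2/S_1 = 4·9 = 36 ≡ 10 = α_err ✓ (single-error assumption holds).
Step 4: error magnitude e = S_0/v_2 = S_0·∏_{j≠2}(α_2 − α_j) = 12·4 = 48 ≡ 9 (mod 13).
Step 5: correct position 2: c_2 = r_2 − e = 4 − 9 ≡ 8 (mod 13). Hence c = [0, 8, 5, 9, 3].
  Check: interpolating c through the α_i gives m(x) = 7 + 4·x (degree < 2) with m(α_i) = c_i for every i, so c is indeed a codeword.


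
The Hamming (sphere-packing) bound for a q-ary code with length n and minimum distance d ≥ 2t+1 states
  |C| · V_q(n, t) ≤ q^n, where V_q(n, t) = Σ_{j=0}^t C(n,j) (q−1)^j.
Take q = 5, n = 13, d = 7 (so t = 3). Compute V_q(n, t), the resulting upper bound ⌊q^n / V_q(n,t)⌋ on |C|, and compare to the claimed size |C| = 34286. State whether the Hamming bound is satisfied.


V_q(n, t) = 19605, q^n = 1220703125, Hamming bound = 62264, |C| = 34286 ≤ bound (satisfied).

Step 1: Compute V_q(n, t) = Σ_{j=0}^3 C(n, j) (q−1)^j.
  j = 0: C(13,0)·(4)^0 = 1·1 = 1.
  j = 1: C(13,1)·(4)^1 = 13·4 = 52.
  j = 2: C(13,2)·(4)^2 = 78·16 = 1248.
  j = 3: C(13,3)·(4)^3 = 286·64 = 18304.
  V_q(n, t) = 1 + 52 + 1248 + 18304 = 19605.
Step 2: q^n = 5^13 = 1220703125.
Step 3: Hamming bound ⌊q^n / V_q(n,t)⌋ = ⌊1220703125/19605⌋ = 62264.
Step 4: Compare |C| = 34286 to 62264: satisfied.
The claimed |C| lies below the Hamming bound.


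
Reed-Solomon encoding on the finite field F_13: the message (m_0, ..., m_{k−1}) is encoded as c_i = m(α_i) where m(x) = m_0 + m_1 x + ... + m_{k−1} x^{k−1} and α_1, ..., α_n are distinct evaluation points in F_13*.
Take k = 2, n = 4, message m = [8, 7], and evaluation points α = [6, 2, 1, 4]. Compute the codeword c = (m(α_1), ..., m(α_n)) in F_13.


c = [11, 9, 2, 10]

Message polynomial: m(x) = 8 + 7·x (mod 13).
For each evaluation point α_i, compute m(α_i) mod 13:
  α_1 = 6: Horner steps 7 → 11, so m(6) = 11.
  α_2 = 2: Horner steps 7 → 9, so m(2) = 9.
  α_3 = 1: Horner steps 7 → 2, so m(1) = 2.
  α_4 = 4: Horner steps 7 → 10, so m(4) = 10.
Codeword c = [11, 9, 2, 10] ∈ F_13^4.


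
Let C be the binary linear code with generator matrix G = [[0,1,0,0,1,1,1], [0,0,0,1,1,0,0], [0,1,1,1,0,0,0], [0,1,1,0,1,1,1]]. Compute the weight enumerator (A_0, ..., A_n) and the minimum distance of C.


Weight distribution: A_0 = 1, A_1 = 1, A_2 = 4, A_3 = 4, A_4 = 3, A_5 = 3. Minimum distance d = 1.

Enumerate all 2^4 = 16 messages m ∈ F_2^4.
For each, compute codeword c = mG in F_2^7, then tally its weight.
  m = 0000 → c = 0000000, weight = 0.
  m = 1000 → c = 0100111, weight = 4.
  m = 0100 → c = 0001100, weight = 2.
  m = 1100 → c = 0101011, weight = 4.
  m = 0010 → c = 0111000, weight = 3.
  m = 1010 → c = 0011111, weight = 5.
  m = 0110 → c = 0110100, weight = 3.
  m = 1110 → c = 0010011, weight = 3.
  m = 0001 → c = 0110111, weight = 5.
  m = 1001 → c = 0010000, weight = 1.
  m = 0101 → c = 0111011, weight = 5.
  m = 1101 → c = 0011100, weight = 3.
  m = 0011 → c = 0001111, weight = 4.
  m = 1011 → c = 0101000, weight = 2.
  m = 0111 → c = 0000011, weight = 2.
  m = 1111 → c = 0100100, weight = 2.
Tally weights:
  weight 0: 1 codewords.
  weight 1: 1 codewords.
  weight 2: 4 codewords.
  weight 3: 4 codewords.
  weight 4: 3 codewords.
  weight 5: 3 codewords.
Minimum distance d = smallest w > 0 with A_w > 0 = 1.
Sanity: Σ A_w = 16 = 2^4 = 16 ✓.


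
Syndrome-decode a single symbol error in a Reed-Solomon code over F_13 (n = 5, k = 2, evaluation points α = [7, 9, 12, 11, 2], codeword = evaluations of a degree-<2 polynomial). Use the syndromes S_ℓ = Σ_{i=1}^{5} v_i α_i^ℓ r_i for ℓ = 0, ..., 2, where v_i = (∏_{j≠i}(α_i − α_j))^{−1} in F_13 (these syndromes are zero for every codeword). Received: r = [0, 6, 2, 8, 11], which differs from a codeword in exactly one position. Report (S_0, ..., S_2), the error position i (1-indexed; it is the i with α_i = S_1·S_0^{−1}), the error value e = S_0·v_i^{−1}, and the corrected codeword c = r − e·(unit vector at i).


S = (8, 10, 6), error at position 4, error magnitude e = 9, c = [0, 6, 2, 12, 11].

Step 1: column multipliers v_i = (∏_{j≠i}(α_i − α_j))^{−1} mod 13.
  i = 1 (α = 7): (7−9)(7−12)(7−11)(7−2) = (−2)·(−5)·(−4)·5 = −200 ≡ 8, so v_1 = 8^{−1} = 5 (mod 13).
  i = 2 (α = 9): (9−7)(9−12)(9−11)(9−2) = 2·(−3)·(−2)·7 = 84 ≡ 6, so v_2 = 6^{−1} = 11 (mod 13).
  i = 3 (α = 12): (12−7)(12−9)(12−11)(12−2) = 5·3·1·10 = 150 ≡ 7, so v_3 = 7^{−1} = 2 (mod 13).
  i = 4 (α = 11): (11−7)(11−9)(11−12)(11−2) = 4·2·(−1)·9 = −72 ≡ 6, so v_4 = 6^{−1} = 11 (mod 13).
  i = 5 (α = 2): (2−7)(2−9)(2−12)(2−11) = (−5)·(−7)·(−10)·(−9) = 3150 ≡ 4, so v_5 = 4^{−1} = 10 (mod 13).
  v = [5, 11, 2, 11, 10].
Step 2: syndromes of r = [0, 6, 2, 8, 11] (all sums mod 13).
  S_0 = Σ v_i r_i = 5·0 + 11·6 + 2·2 + 11·8 + 10·11 = 268 ≡ 8.
  S_1 = Σ v_i α_i r_i = 5·7·0 + 11·9·6 + 2·12·2 + 11·11·8 + 10·2·11 = 1830 ≡ 10.
  α_i^2 mod 13 = [10, 3, 1, 4, 4].
  S_2 = Σ v_i α_i^2 r_i = 5·10·0 + 11·3·6 + 2·1·2 + 11·4·8 + 10·4·11 = 994 ≡ 6.
  S = (8, 10, 6) ≠ 0, so r is not a codeword (an error is present).
Step 3: locate the error. For a single error e at position i, S_ℓ = v_i·e·α_i^ℓ, so α_err = S_1/S_0.
  S_0^{−1} = 8^{−1} = 5 (mod 13), so α_err = 10·5 = 50 ≡ 11 = α_4. Error position i = 4.
  Consistency check: S_2/S_1 = 6·4 = 24 ≡ 11 = α_err ✓ (single-error assumption holds).
Step 4: error magnitude e = S_0/v_4 = S_0·∏_{j≠4}(α_4 − α_j) = 8·6 = 48 ≡ 9 (mod 13).
Step 5: correct position 4: c_4 = r_4 − e = 8 − 9 ≡ 12 (mod 13). Hence c = [0, 6, 2, 12, 11].
  Check: interpolating c through the α_i gives m(x) = 5 + 3·x (degree < 2) with m(α_i) = c_i for every i, so c is indeed a codeword.


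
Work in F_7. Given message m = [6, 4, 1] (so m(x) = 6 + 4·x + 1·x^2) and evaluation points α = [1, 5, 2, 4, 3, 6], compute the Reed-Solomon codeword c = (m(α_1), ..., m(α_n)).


c = [4, 2, 4, 3, 6, 3]

Message polynomial: m(x) = 6 + 4·x + 1·x^2 (mod 7).
For each evaluation point α_i, compute m(α_i) mod 7:
  α_1 = 1: Horner steps 1 → 5 → 4, so m(1) = 4.
  α_2 = 5: Horner steps 1 → 2 → 2, so m(5) = 2.
  α_3 = 2: Horner steps 1 → 6 → 4, so m(2) = 4.
  α_4 = 4: Horner steps 1 → 1 → 3, so m(4) = 3.
  α_5 = 3: Horner steps 1 → 0 → 6, so m(3) = 6.
  α_6 = 6: Horner steps 1 → 3 → 3, so m(6) = 3.
Codeword c = [4, 2, 4, 3, 6, 3] ∈ F_7^6.


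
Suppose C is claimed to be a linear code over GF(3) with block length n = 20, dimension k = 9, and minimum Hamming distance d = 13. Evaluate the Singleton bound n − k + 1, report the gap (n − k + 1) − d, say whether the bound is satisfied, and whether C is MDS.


Singleton RHS = n − k + 1 = 12, slack = -1, bound violated (no such code; not MDS).

Singleton bound: d ≤ n − k + 1.
Here n = 20, k = 9, so n − k + 1 = 12.
Given d = 13, check d ≤ 12: NO.
Slack = (n − k + 1) − d = -1.
The slack is negative: d = 13 exceeds n − k + 1 = 12 by 1, so the Singleton bound is violated and no linear [20, 9, 13]_3 code can exist. In particular it is not MDS (MDS requires d = n − k + 1 exactly).
Description: the claimed parameters are [20, 9, 13]_3; such a code would be impossible (violates the Singleton bound).


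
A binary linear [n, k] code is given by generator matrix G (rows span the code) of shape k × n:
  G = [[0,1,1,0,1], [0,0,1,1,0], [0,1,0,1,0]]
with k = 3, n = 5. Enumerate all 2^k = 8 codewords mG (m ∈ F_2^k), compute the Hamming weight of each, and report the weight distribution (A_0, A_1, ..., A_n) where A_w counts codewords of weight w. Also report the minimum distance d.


Weight distribution: A_0 = 1, A_1 = 1, A_2 = 3, A_3 = 3. Minimum distance d = 1.

Enumerate all 2^3 = 8 messages m ∈ F_2^3.
For each, compute codeword c = mG in F_2^5, then tally its weight.
  m = 000 → c = 00000, weight = 0.
  m = 100 → c = 01101, weight = 3.
  m = 010 → c = 00110, weight = 2.
  m = 110 → c = 01011, weight = 3.
  m = 001 → c = 01010, weight = 2.
  m = 101 → c = 00111, weight = 3.
  m = 011 → c = 01100, weight = 2.
  m = 111 → c = 00001, weight = 1.
Tally weights:
  weight 0: 1 codewords.
  weight 1: 1 codewords.
  weight 2: 3 codewords.
  weight 3: 3 codewords.
Minimum distance d = smallest w > 0 with A_w > 0 = 1.
Sanity: Σ A_w = 8 = 2^3 = 8 ✓.


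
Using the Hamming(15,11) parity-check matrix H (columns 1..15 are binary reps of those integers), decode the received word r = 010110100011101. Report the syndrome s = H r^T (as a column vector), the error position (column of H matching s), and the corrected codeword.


s = (0, 0, 0, 1)^T, error position = 1, corrected codeword c = 110110100011101

Compute s = H r^T mod 2 one row at a time:
  s_1 = 0 + 0 + 0 + 1 + 1 + 1 + 0 + 1 = 4 ≡ 0 (mod 2).
  s_2 = 1 + 1 + 0 + 1 + 1 + 1 + 0 + 1 = 6 ≡ 0 (mod 2).
  s_3 = 1 + 0 + 0 + 1 + 0 + 1 + 0 + 1 = 4 ≡ 0 (mod 2).
  s_4 = 0 + 0 + 1 + 1 + 0 + 1 + 1 + 1 = 5 ≡ 1 (mod 2).
s = (0, 0, 0, 1)^T — this equals column 1 of H (binary 0001), so error is at position 1.
Correct: flip bit 1 of r = 010110100011101 to get c = 110110100011101.


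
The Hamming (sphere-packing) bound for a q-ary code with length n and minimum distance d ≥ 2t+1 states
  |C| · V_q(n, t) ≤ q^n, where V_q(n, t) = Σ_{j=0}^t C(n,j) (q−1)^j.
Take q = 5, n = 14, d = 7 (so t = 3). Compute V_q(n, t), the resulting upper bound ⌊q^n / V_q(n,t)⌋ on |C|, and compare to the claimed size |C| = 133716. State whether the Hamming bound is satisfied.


V_q(n, t) = 24809, q^n = 6103515625, Hamming bound = 246020, |C| = 133716 ≤ bound (satisfied).

Step 1: Compute V_q(n, t) = Σ_{j=0}^3 C(n, j) (q−1)^j.
  j = 0: C(14,0)·(4)^0 = 1·1 = 1.
  j = 1: C(14,1)·(4)^1 = 14·4 = 56.
  j = 2: C(14,2)·(4)^2 = 91·16 = 1456.
  j = 3: C(14,3)·(4)^3 = 364·64 = 23296.
  V_q(n, t) = 1 + 56 + 1456 + 23296 = 24809.
Step 2: q^n = 5^14 = 6103515625.
Step 3: Hamming bound ⌊q^n / V_q(n,t)⌋ = ⌊6103515625/24809⌋ = 246020.
Step 4: Compare |C| = 133716 to 246020: satisfied.
The claimed |C| lies below the Hamming bound.


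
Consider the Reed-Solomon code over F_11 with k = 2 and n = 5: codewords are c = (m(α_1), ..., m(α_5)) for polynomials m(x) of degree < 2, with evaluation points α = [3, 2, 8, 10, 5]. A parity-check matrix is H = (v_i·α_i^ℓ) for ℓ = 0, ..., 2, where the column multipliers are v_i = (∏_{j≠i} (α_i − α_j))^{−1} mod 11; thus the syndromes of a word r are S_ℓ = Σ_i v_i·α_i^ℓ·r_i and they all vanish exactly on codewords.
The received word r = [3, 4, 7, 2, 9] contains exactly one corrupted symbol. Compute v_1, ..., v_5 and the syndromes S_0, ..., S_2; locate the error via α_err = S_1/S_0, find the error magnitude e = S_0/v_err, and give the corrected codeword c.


S = (4, 8, 5), error at position 2, error magnitude e = 4, c = [3, 0, 7, 2, 9].

Step 1: column multipliers v_i = (∏_{j≠i}(α_i − α_j))^{−1} mod 11.
  i = 1 (α = 3): (3−2)(3−8)(3−10)(3−5) = 1·(−5)·(−7)·(−2) = −70 ≡ 7, so v_1 = 7^{−1} = 8 (mod 11).
  i = 2 (α = 2): (2−3)(2−8)(2−10)(2−5) = (−1)·(−6)·(−8)·(−3) = 144 ≡ 1, so v_2 = 1^{−1} = 1 (mod 11).
  i = 3 (α = 8): (8−3)(8−2)(8−10)(8−5) = 5·6·(−2)·3 = −180 ≡ 7, so v_3 = 7^{−1} = 8 (mod 11).
  i = 4 (α = 10): (10−3)(10−2)(10−8)(10−5) = 7·8·2·5 = 560 ≡ 10, so v_4 = 10^{−1} = 10 (mod 11).
  i = 5 (α = 5): (5−3)(5−2)(5−8)(5−10) = 2·3·(−3)·(−5) = 90 ≡ 2, so v_5 = 2^{−1} = 6 (mod 11).
  v = [8, 1, 8, 10, 6].
Step 2: syndromes of r = [3, 4, 7, 2, 9] (all sums mod 11).
  S_0 = Σ v_i r_i = 8·3 + 1·4 + 8·7 + 10·2 + 6·9 = 158 ≡ 4.
  S_1 = Σ v_i α_i r_i = 8·3·3 + 1·2·4 + 8·8·7 + 10·10·2 + 6·5·9 = 998 ≡ 8.
  α_i^2 mod 11 = [9, 4, 9, 1, 3].
  S_2 = Σ v_i α_i^2 r_i = 8·9·3 + 1·4·4 + 8·9·7 + 10·1·2 + 6·3·9 = 918 ≡ 5.
  S = (4, 8, 5) ≠ 0, so r is not a codeword (an error is present).
Step 3: locate the error. For a single error e at position i, S_ℓ = v_i·e·α_i^ℓ, so α_err = S_1/S_0.
  S_0^{−1} = 4^{−1} = 3 (mod 11), so α_err = 8·3 = 24 ≡ 2 = α_2. Error position i = 2.
  Consistency check: S_2/S_1 = 5·7 = 35 ≡ 2 = α_err ✓ (single-error assumption holds).
Step 4: error magnitude e = S_0/v_2 = S_0·∏_{j≠2}(α_2 − α_j) = 4·1 = 4 ≡ 4 (mod 11).
Step 5: correct position 2: c_2 = r_2 − e = 4 − 4 ≡ 0 (mod 11). Hence c = [3, 0, 7, 2, 9].
  Check: interpolating c through the α_i gives m(x) = 5 + 3·x (degree < 2) with m(α_i) = c_i for every i, so c is indeed a codeword.


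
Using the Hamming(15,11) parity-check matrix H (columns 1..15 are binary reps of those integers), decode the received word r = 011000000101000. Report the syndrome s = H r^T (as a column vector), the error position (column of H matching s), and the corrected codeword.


s = (0, 1, 1, 1)^T, error position = 7, corrected codeword c = 011000100101000

Compute s = H r^T mod 2 one row at a time:
  s_1 = 0 + 0 + 1 + 0 + 1 + 0 + 0 + 0 = 2 ≡ 0 (mod 2).
  s_2 = 0 + 0 + 0 + 0 + 1 + 0 + 0 + 0 = 1 ≡ 1 (mod 2).
  s_3 = 1 + 1 + 0 + 0 + 1 + 0 + 0 + 0 = 3 ≡ 1 (mod 2).
  s_4 = 0 + 1 + 0 + 0 + 0 + 0 + 0 + 0 = 1 ≡ 1 (mod 2).
s = (0, 1, 1, 1)^T — this equals column 7 of H (binary 0111), so error is at position 7.
Correct: flip bit 7 of r = 011000000101000 to get c = 011000100101000.


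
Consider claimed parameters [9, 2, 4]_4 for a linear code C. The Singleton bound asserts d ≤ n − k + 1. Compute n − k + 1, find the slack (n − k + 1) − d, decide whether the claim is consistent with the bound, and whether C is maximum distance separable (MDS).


Singleton RHS = n − k + 1 = 8, slack = 4, bound satisfied, not MDS.

Singleton bound: d ≤ n − k + 1.
Here n = 9, k = 2, so n − k + 1 = 8.
Given d = 4, check d ≤ 8: YES.
Slack = (n − k + 1) − d = 4.
The code is NOT MDS (slack = 4 > 0).
Description: the claimed parameters are [9, 2, 4]_4; such a code would be non-MDS.


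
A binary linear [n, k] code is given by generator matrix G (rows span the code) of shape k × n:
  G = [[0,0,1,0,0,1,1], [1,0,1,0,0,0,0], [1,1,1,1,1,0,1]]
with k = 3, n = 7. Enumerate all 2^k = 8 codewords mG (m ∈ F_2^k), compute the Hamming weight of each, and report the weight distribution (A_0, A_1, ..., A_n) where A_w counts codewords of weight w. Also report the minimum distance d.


Weight distribution: A_0 = 1, A_2 = 1, A_3 = 2, A_4 = 1, A_5 = 2, A_6 = 1. Minimum distance d = 2.

Enumerate all 2^3 = 8 messages m ∈ F_2^3.
For each, compute codeword c = mG in F_2^7, then tally its weight.
  m = 000 → c = 0000000, weight = 0.
  m = 100 → c = 0010011, weight = 3.
  m = 010 → c = 1010000, weight = 2.
  m = 110 → c = 1000011, weight = 3.
  m = 001 → c = 1111101, weight = 6.
  m = 101 → c = 1101110, weight = 5.
  m = 011 → c = 0101101, weight = 4.
  m = 111 → c = 0111110, weight = 5.
Tally weights:
  weight 0: 1 codewords.
  weight 2: 1 codewords.
  weight 3: 2 codewords.
  weight 4: 1 codewords.
  weight 5: 2 codewords.
  weight 6: 1 codewords.
Minimum distance d = smallest w > 0 with A_w > 0 = 2.
Sanity: Σ A_w = 8 = 2^3 = 8 ✓.


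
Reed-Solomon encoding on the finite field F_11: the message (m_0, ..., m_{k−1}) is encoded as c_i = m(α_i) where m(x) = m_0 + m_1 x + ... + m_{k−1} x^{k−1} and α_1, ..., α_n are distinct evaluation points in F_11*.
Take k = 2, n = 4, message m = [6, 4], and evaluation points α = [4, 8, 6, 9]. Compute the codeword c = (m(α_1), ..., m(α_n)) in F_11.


c = [0, 5, 8, 9]

Message polynomial: m(x) = 6 + 4·x (mod 11).
For each evaluation point α_i, compute m(α_i) mod 11:
  α_1 = 4: Horner steps 4 → 0, so m(4) = 0.
  α_2 = 8: Horner steps 4 → 5, so m(8) = 5.
  α_3 = 6: Horner steps 4 → 8, so m(6) = 8.
  α_4 = 9: Horner steps 4 → 9, so m(9) = 9.
Codeword c = [0, 5, 8, 9] ∈ F_11^4.


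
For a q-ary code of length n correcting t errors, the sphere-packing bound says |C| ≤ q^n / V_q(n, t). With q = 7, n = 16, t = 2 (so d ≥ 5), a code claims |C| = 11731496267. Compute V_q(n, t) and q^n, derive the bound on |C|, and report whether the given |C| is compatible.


V_q(n, t) = 4417, q^n = 33232930569601, Hamming bound = 7523869270, |C| = 11731496267 > bound (violated).

Step 1: Compute V_q(n, t) = Σ_{j=0}^2 C(n, j) (q−1)^j.
  j = 0: C(16,0)·(6)^0 = 1·1 = 1.
  j = 1: C(16,1)·(6)^1 = 16·6 = 96.
  j = 2: C(16,2)·(6)^2 = 120·36 = 4320.
  V_q(n, t) = 1 + 96 + 4320 = 4417.
Step 2: q^n = 7^16 = 33232930569601.
Step 3: Hamming bound ⌊q^n / V_q(n,t)⌋ = ⌊33232930569601/4417⌋ = 7523869270.
Step 4: Compare |C| = 11731496267 to 7523869270: violated.
The claimed |C| lies above the Hamming bound, so no 7-ary code of length 16 with d ≥ 5 can have 11731496267 codewords.


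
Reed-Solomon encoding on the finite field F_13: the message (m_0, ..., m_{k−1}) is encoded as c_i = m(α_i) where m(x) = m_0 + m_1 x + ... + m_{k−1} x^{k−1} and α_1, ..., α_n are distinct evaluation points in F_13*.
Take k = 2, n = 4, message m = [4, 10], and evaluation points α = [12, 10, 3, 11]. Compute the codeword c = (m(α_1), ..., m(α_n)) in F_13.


c = [7, 0, 8, 10]

Message polynomial: m(x) = 4 + 10·x (mod 13).
For each evaluation point α_i, compute m(α_i) mod 13:
  α_1 = 12: Horner steps 10 → 7, so m(12) = 7.
  α_2 = 10: Horner steps 10 → 0, so m(10) = 0.
  α_3 = 3: Horner steps 10 → 8, so m(3) = 8.
  α_4 = 11: Horner steps 10 → 10, so m(11) = 10.
Codeword c = [7, 0, 8, 10] ∈ F_13^4.


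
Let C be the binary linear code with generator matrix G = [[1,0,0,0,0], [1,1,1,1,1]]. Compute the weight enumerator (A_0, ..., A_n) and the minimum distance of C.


Weight distribution: A_0 = 1, A_1 = 1, A_4 = 1, A_5 = 1. Minimum distance d = 1.

Enumerate all 2^2 = 4 messages m ∈ F_2^2.
For each, compute codeword c = mG in F_2^5, then tally its weight.
  m = 00 → c = 00000, weight = 0.
  m = 10 → c = 10000, weight = 1.
  m = 01 → c = 11111, weight = 5.
  m = 11 → c = 01111, weight = 4.
Tally weights:
  weight 0: 1 codewords.
  weight 1: 1 codewords.
  weight 4: 1 codewords.
  weight 5: 1 codewords.
Minimum distance d = smallest w > 0 with A_w > 0 = 1.
Sanity: Σ A_w = 4 = 2^2 = 4 ✓.


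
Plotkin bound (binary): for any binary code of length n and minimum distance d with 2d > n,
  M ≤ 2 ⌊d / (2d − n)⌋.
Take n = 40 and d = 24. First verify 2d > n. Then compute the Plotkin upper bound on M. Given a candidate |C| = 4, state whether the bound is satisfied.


Plotkin bound M ≤ 6; given |C| = 4 ≤ bound (satisfied).

Check applicability: 2d = 48, n = 40.
2d − n = 8 > 0, so Plotkin applies.
Compute d/(2d−n) = 24/8 ≈ 3.0000.
⌊d/(2d−n)⌋ = 3.
Plotkin bound: M ≤ 2·3 = 6.
Given |C| = 4, check: satisfied.
This |C| is below the Plotkin bound.


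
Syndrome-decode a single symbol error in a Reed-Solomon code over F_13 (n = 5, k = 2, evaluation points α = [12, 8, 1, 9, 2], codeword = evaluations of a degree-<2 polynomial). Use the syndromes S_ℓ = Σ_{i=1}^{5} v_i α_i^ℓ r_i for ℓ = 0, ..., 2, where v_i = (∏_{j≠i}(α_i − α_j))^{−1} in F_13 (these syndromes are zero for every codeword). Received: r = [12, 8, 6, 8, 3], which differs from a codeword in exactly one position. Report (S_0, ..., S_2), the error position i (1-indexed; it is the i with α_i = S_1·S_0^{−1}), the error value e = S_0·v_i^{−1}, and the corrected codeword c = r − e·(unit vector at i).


S = (3, 11, 10), error at position 2, error magnitude e = 10, c = [12, 11, 6, 8, 3].

Step 1: column multipliers v_i = (∏_{j≠i}(α_i − α_j))^{−1} mod 13.
  i = 1 (α = 12): (12−8)(12−1)(12−9)(12−2) = 4·11·3·10 = 1320 ≡ 7, so v_1 = 7^{−1} = 2 (mod 13).
  i = 2 (α = 8): (8−12)(8−1)(8−9)(8−2) = (−4)·7·(−1)·6 = 168 ≡ 12, so v_2 = 12^{−1} = 12 (mod 13).
  i = 3 (α = 1): (1−12)(1−8)(1−9)(1−2) = (−11)·(−7)·(−8)·(−1) = 616 ≡ 5, so v_3 = 5^{−1} = 8 (mod 13).
  i = 4 (α = 9): (9−12)(9−8)(9−1)(9−2) = (−3)·1·8·7 = −168 ≡ 1, so v_4 = 1^{−1} = 1 (mod 13).
  i = 5 (α = 2): (2−12)(2−8)(2−1)(2−9) = (−10)·(−6)·1·(−7) = −420 ≡ 9, so v_5 = 9^{−1} = 3 (mod 13).
  v = [2, 12, 8, 1, 3].
Step 2: syndromes of r = [12, 8, 6, 8, 3] (all sums mod 13).
  S_0 = Σ v_i r_i = 2·12 + 12·8 + 8·6 + 1·8 + 3·3 = 185 ≡ 3.
  S_1 = Σ v_i α_i r_i = 2·12·12 + 12·8·8 + 8·1·6 + 1·9·8 + 3·2·3 = 1194 ≡ 11.
  α_i^2 mod 13 = [1, 12, 1, 3, 4].
  S_2 = Σ v_i α_i^2 r_i = 2·1·12 + 12·12·8 + 8·1·6 + 1·3·8 + 3·4·3 = 1284 ≡ 10.
  S = (3, 11, 10) ≠ 0, so r is not a codeword (an error is present).
Step 3: locate the error. For a single error e at position i, S_ℓ = v_i·e·α_i^ℓ, so α_err = S_1/S_0.
  S_0^{−1} = 3^{−1} = 9 (mod 13), so α_err = 11·9 = 99 ≡ 8 = α_2. Error position i = 2.
  Consistency check: S_2/S_1 = 10·6 = 60 ≡ 8 = α_err ✓ (single-error assumption holds).
Step 4: error magnitude e = S_0/v_2 = S_0·∏_{j≠2}(α_2 − α_j) = 3·12 = 36 ≡ 10 (mod 13).
Step 5: correct position 2: c_2 = r_2 − e = 8 − 10 ≡ 11 (mod 13). Hence c = [12, 11, 6, 8, 3].
  Check: interpolating c through the α_i gives m(x) = 9 + 10·x (degree < 2) with m(α_i) = c_i for every i, so c is indeed a codeword.


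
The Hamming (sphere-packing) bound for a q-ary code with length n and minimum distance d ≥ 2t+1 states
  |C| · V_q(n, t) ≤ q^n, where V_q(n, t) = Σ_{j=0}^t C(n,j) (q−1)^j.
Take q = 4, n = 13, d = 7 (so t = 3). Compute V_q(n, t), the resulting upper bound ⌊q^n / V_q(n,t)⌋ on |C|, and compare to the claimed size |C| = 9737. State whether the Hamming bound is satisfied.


V_q(n, t) = 8464, q^n = 67108864, Hamming bound = 7928, |C| = 9737 > bound (violated).

Step 1: Compute V_q(n, t) = Σ_{j=0}^3 C(n, j) (q−1)^j.
  j = 0: C(13,0)·(3)^0 = 1·1 = 1.
  j = 1: C(13,1)·(3)^1 = 13·3 = 39.
  j = 2: C(13,2)·(3)^2 = 78·9 = 702.
  j = 3: C(13,3)·(3)^3 = 286·27 = 7722.
  V_q(n, t) = 1 + 39 + 702 + 7722 = 8464.
Step 2: q^n = 4^13 = 67108864.
Step 3: Hamming bound ⌊q^n / V_q(n,t)⌋ = ⌊67108864/8464⌋ = 7928.
Step 4: Compare |C| = 9737 to 7928: violated.
The claimed |C| lies above the Hamming bound, so no 4-ary code of length 13 with d ≥ 7 can have 9737 codewords.


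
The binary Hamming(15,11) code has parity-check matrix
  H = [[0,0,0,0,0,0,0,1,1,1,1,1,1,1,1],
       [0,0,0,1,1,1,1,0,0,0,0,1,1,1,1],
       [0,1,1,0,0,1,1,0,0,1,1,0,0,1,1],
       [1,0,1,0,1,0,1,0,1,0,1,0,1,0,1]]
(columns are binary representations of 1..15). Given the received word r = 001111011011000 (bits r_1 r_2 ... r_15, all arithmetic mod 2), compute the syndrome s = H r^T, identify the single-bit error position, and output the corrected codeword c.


s = (0, 0, 1, 0)^T, error position = 2, corrected codeword c = 011111011011000

Compute s = H r^T mod 2 one row at a time:
  s_1 = 1 + 1 + 0 + 1 + 1 + 0 + 0 + 0 = 4 ≡ 0 (mod 2).
  s_2 = 1 + 1 + 1 + 0 + 1 + 0 + 0 + 0 = 4 ≡ 0 (mod 2).
  s_3 = 0 + 1 + 1 + 0 + 0 + 1 + 0 + 0 = 3 ≡ 1 (mod 2).
  s_4 = 0 + 1 + 1 + 0 + 1 + 1 + 0 + 0 = 4 ≡ 0 (mod 2).
s = (0, 0, 1, 0)^T — this equals column 2 of H (binary 0010), so error is at position 2.
Correct: flip bit 2 of r = 001111011011000 to get c = 011111011011000.


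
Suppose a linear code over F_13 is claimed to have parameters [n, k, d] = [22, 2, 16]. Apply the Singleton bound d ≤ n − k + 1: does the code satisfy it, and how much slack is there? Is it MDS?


Singleton RHS = n − k + 1 = 21, slack = 5, bound satisfied, not MDS.

Singleton bound: d ≤ n − k + 1.
Here n = 22, k = 2, so n − k + 1 = 21.
Given d = 16, check d ≤ 21: YES.
Slack = (n − k + 1) − d = 5.
The code is NOT MDS (slack = 5 > 0).
Description: the claimed parameters are [22, 2, 16]_13; such a code would be non-MDS.


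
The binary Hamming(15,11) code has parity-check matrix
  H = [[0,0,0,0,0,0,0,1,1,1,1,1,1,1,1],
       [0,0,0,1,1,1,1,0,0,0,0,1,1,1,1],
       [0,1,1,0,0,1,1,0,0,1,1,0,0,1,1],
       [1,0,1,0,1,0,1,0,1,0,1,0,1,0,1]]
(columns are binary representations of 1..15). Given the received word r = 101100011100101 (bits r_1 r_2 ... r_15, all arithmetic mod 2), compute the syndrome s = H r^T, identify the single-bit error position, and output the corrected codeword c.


s = (1, 1, 1, 1)^T, error position = 15, corrected codeword c = 101100011100100

Compute s = H r^T mod 2 one row at a time:
  s_1 = 1 + 1 + 1 + 0 + 0 + 1 + 0 + 1 = 5 ≡ 1 (mod 2).
  s_2 = 1 + 0 + 0 + 0 + 0 + 1 + 0 + 1 = 3 ≡ 1 (mod 2).
  s_3 = 0 + 1 + 0 + 0 + 1 + 0 + 0 + 1 = 3 ≡ 1 (mod 2).
  s_4 = 1 + 1 + 0 + 0 + 1 + 0 + 1 + 1 = 5 ≡ 1 (mod 2).
s = (1, 1, 1, 1)^T — this equals column 15 of H (binary 1111), so error is at position 15.
Correct: flip bit 15 of r = 101100011100101 to get c = 101100011100100.


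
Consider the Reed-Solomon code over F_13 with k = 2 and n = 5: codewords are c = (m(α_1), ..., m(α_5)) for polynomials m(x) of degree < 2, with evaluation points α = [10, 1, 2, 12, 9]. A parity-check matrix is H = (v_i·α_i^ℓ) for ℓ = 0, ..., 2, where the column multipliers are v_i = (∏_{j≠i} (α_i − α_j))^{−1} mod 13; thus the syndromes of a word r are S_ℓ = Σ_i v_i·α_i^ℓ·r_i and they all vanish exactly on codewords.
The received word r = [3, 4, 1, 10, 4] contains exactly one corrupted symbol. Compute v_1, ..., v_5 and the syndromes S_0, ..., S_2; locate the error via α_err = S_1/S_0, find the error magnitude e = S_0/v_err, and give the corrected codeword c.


S = (2, 5, 6), error at position 5, error magnitude e = 11, c = [3, 4, 1, 10, 6].

Step 1: column multipliers v_i = (∏_{j≠i}(α_i − α_j))^{−1} mod 13.
  i = 1 (α = 10): (10−1)(10−2)(10−12)(10−9) = 9·8·(−2)·1 = −144 ≡ 12, so v_1 = 12^{−1} = 12 (mod 13).
  i = 2 (α = 1): (1−10)(1−2)(1−12)(1−9) = (−9)·(−1)·(−11)·(−8) = 792 ≡ 12, so v_2 = 12^{−1} = 12 (mod 13).
  i = 3 (α = 2): (2−10)(2−1)(2−12)(2−9) = (−8)·1·(−10)·(−7) = −560 ≡ 12, so v_3 = 12^{−1} = 12 (mod 13).
  i = 4 (α = 12): (12−10)(12−1)(12−2)(12−9) = 2·11·10·3 = 660 ≡ 10, so v_4 = 10^{−1} = 4 (mod 13).
  i = 5 (α = 9): (9−10)(9−1)(9−2)(9−12) = (−1)·8·7·(−3) = 168 ≡ 12, so v_5 = 12^{−1} = 12 (mod 13).
  v = [12, 12, 12, 4, 12].
Step 2: syndromes of r = [3, 4, 1, 10, 4] (all sums mod 13).
  S_0 = Σ v_i r_i = 12·3 + 12·4 + 12·1 + 4·10 + 12·4 = 184 ≡ 2.
  S_1 = Σ v_i α_i r_i = 12·10·3 + 12·1·4 + 12·2·1 + 4·12·10 + 12·9·4 = 1344 ≡ 5.
  α_i^2 mod 13 = [9, 1, 4, 1, 3].
  S_2 = Σ v_i α_i^2 r_i = 12·9·3 + 12·1·4 + 12·4·1 + 4·1·10 + 12·3·4 = 604 ≡ 6.
  S = (2, 5, 6) ≠ 0, so r is not a codeword (an error is present).
Step 3: locate the error. For a single error e at position i, S_ℓ = v_i·e·α_i^ℓ, so α_err = S_1/S_0.
  S_0^{−1} = 2^{−1} = 7 (mod 13), so α_err = 5·7 = 35 ≡ 9 = α_5. Error position i = 5.
  Consistency check: S_2/S_1 = 6·8 = 48 ≡ 9 = α_err ✓ (single-error assumption holds).
Step 4: error magnitude e = S_0/v_5 = S_0·∏_{j≠5}(α_5 − α_j) = 2·12 = 24 ≡ 11 (mod 13).
Step 5: correct position 5: c_5 = r_5 − e = 4 − 11 ≡ 6 (mod 13). Hence c = [3, 4, 1, 10, 6].
  Check: interpolating c through the α_i gives m(x) = 7 + 10·x (degree < 2) with m(α_i) = c_i for every i, so c is indeed a codeword.


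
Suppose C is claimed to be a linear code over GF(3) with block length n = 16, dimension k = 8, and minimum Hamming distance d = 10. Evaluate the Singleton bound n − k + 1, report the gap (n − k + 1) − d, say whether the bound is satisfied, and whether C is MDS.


Singleton RHS = n − k + 1 = 9, slack = -1, bound violated (no such code; not MDS).

Singleton bound: d ≤ n − k + 1.
Here n = 16, k = 8, so n − k + 1 = 9.
Given d = 10, check d ≤ 9: NO.
Slack = (n − k + 1) − d = -1.
The slack is negative: d = 10 exceeds n − k + 1 = 9 by 1, so the Singleton bound is violated and no linear [16, 8, 10]_3 code can exist. In particular it is not MDS (MDS requires d = n − k + 1 exactly).
Description: the claimed parameters are [16, 8, 10]_3; such a code would be impossible (violates the Singleton bound).


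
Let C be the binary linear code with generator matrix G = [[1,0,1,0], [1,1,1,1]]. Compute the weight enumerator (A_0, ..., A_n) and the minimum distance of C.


Weight distribution: A_0 = 1, A_2 = 2, A_4 = 1. Minimum distance d = 2.

Enumerate all 2^2 = 4 messages m ∈ F_2^2.
For each, compute codeword c = mG in F_2^4, then tally its weight.
  m = 00 → c = 0000, weight = 0.
  m = 10 → c = 1010, weight = 2.
  m = 01 → c = 1111, weight = 4.
  m = 11 → c = 0101, weight = 2.
Tally weights:
  weight 0: 1 codewords.
  weight 2: 2 codewords.
  weight 4: 1 codewords.
Minimum distance d = smallest w > 0 with A_w > 0 = 2.
Sanity: Σ A_w = 4 = 2^2 = 4 ✓.


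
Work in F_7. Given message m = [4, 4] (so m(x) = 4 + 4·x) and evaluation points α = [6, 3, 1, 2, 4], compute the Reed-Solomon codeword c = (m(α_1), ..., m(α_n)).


c = [0, 2, 1, 5, 6]

Message polynomial: m(x) = 4 + 4·x (mod 7).
For each evaluation point α_i, compute m(α_i) mod 7:
  α_1 = 6: Horner steps 4 → 0, so m(6) = 0.
  α_2 = 3: Horner steps 4 → 2, so m(3) = 2.
  α_3 = 1: Horner steps 4 → 1, so m(1) = 1.
  α_4 = 2: Horner steps 4 → 5, so m(2) = 5.
  α_5 = 4: Horner steps 4 → 6, so m(4) = 6.
Codeword c = [0, 2, 1, 5, 6] ∈ F_7^5.


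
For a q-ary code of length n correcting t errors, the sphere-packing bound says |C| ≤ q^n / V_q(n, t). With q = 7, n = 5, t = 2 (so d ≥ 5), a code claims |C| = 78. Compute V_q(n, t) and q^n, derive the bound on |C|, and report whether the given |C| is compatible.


V_q(n, t) = 391, q^n = 16807, Hamming bound = 42, |C| = 78 > bound (violated).

Step 1: Compute V_q(n, t) = Σ_{j=0}^2 C(n, j) (q−1)^j.
  j = 0: C(5,0)·(6)^0 = 1·1 = 1.
  j = 1: C(5,1)·(6)^1 = 5·6 = 30.
  j = 2: C(5,2)·(6)^2 = 10·36 = 360.
  V_q(n, t) = 1 + 30 + 360 = 391.
Step 2: q^n = 7^5 = 16807.
Step 3: Hamming bound ⌊q^n / V_q(n,t)⌋ = ⌊16807/391⌋ = 42.
Step 4: Compare |C| = 78 to 42: violated.
The claimed |C| lies above the Hamming bound, so no 7-ary code of length 5 with d ≥ 5 can have 78 codewords.
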